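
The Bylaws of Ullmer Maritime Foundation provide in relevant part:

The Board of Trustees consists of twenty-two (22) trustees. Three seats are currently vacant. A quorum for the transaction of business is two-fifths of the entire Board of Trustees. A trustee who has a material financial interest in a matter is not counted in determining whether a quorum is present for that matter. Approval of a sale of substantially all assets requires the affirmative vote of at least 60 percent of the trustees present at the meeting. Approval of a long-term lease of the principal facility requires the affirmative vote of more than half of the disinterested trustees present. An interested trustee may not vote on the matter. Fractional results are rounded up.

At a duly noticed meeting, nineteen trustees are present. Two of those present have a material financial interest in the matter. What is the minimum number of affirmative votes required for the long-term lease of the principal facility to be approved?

The long-term lease of the principal facility requires a majority of the disinterested trustees present (19 − 2 = 17).
A majority of 17 is 9.

9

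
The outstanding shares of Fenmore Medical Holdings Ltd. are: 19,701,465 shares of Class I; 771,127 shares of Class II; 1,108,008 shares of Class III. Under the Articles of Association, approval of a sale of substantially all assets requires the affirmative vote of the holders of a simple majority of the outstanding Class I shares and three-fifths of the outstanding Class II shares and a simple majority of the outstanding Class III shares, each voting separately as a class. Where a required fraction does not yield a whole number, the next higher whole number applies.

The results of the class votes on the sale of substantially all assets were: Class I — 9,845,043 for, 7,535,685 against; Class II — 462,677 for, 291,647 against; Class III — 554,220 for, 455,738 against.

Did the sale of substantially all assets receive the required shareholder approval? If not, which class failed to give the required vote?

Class I: a majority of 19701465 is 9850733; 9,850,733 required, 9,845,043 in favor — not approved.
Class II: 3/5 of 771127 = 462676.20, rounded up to 462677; 462,677 required, 462,677 in favor — approved.
Class III: a majority of 1108008 is 554005; 554,005 required, 554,220 in favor — approved.

Not approved — the Class I shares did not give the required vote.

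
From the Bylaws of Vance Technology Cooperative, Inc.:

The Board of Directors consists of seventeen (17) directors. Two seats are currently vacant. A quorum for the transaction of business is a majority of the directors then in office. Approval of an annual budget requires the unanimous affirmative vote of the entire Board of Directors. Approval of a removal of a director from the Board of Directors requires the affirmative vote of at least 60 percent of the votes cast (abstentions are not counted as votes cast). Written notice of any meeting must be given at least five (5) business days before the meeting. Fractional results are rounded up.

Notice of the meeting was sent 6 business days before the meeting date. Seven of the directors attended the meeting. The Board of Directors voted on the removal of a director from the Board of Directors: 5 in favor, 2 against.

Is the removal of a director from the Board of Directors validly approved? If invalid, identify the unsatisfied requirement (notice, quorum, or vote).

Notice: 6 business days given; 5 required (6 ≥ 5). Satisfied.
Quorum: 7 present; quorum is 8. Not satisfied.
Vote: the removal of a director from the Board of Directors requires three-fifths of the votes cast (7). 3/5 of 7 = 4.20, rounded up to 5, so 5 affirmative votes are needed; 5 voted in favor. Satisfied. (Moot — without a quorum no business can be validly transacted.)

Invalid — quorum requirement not satisfied.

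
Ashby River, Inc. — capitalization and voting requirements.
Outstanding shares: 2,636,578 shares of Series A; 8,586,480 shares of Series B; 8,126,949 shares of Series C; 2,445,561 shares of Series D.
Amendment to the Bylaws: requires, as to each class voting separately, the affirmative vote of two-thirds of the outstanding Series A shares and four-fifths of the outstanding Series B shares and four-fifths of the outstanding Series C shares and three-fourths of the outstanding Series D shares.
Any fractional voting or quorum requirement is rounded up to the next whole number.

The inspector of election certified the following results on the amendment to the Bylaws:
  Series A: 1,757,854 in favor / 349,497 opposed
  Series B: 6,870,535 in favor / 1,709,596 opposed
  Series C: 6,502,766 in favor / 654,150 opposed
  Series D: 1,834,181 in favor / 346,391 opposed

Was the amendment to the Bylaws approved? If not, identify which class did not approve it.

Series A: 2/3 of 2636578 = 1757718.67, rounded up to 1757719; 1,757,719 required, 1,757,854 in favor — approved.
Series B: 4/5 of 8586480 = 6869184; 6,869,184 required, 6,870,535 in favor — approved.
Series C: 4/5 of 8126949 = 6501559.20, rounded up to 6501560; 6,501,560 required, 6,502,766 in favor — approved.
Series D: 3/4 of 2445561 = 1834170.75, rounded up to 1834171; 1,834,171 required, 1,834,181 in favor — approved.

Approved — every class gave the required vote.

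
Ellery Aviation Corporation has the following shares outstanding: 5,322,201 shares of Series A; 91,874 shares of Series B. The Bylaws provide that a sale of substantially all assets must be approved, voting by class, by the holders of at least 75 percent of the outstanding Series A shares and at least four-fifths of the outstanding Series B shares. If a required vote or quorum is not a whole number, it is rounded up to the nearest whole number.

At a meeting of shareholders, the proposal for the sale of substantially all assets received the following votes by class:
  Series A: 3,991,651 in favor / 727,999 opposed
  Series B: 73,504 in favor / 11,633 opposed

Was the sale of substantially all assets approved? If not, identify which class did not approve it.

Series A: 3/4 of 5322201 = 3991650.75, rounded up to 3991651; 3,991,651 required, 3,991,651 in favor — approved.
Series B: 4/5 of 91874 = 73499.20, rounded up to 73500; 73,500 required, 73,504 in favor — approved.

Approved — every class gave the required vote.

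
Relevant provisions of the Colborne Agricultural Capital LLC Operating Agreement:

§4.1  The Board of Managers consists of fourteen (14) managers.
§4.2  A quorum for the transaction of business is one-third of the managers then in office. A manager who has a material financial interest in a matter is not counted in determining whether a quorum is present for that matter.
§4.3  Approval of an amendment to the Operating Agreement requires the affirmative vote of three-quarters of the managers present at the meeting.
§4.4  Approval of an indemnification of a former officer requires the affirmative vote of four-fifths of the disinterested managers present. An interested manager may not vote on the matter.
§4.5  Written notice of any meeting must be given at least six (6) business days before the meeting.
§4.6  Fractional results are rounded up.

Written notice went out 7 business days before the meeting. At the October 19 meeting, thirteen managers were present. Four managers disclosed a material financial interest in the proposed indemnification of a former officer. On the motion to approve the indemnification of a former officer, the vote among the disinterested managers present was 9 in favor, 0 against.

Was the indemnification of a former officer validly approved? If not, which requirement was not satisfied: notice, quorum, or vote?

Notice: 7 business days given; 6 required (7 ≥ 6). Satisfied.
Quorum: 13 present, but the 4 interested managers do not count, leaving 9. Quorum is 5. Satisfied.
Vote: the indemnification of a former officer requires four-fifths of the disinterested managers present (13 − 4 = 9). 4/5 of 9 = 7.20, rounded up to 8, so 8 affirmative votes are needed; 9 voted in favor. Satisfied.

Valid — all requirements satisfied.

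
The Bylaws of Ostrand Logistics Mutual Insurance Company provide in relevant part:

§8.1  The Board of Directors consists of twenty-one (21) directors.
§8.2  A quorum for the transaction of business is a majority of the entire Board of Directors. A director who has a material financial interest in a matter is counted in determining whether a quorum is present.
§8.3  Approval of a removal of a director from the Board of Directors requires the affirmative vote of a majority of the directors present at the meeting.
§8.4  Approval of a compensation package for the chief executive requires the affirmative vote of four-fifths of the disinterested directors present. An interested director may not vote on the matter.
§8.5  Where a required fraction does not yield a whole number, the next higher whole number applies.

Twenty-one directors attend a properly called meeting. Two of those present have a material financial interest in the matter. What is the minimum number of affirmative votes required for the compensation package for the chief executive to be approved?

The compensation package for the chief executive requires four-fifths of the disinterested directors present (21 − 2 = 19).
4/5 of 19 = 15.20, rounded up to 16.

16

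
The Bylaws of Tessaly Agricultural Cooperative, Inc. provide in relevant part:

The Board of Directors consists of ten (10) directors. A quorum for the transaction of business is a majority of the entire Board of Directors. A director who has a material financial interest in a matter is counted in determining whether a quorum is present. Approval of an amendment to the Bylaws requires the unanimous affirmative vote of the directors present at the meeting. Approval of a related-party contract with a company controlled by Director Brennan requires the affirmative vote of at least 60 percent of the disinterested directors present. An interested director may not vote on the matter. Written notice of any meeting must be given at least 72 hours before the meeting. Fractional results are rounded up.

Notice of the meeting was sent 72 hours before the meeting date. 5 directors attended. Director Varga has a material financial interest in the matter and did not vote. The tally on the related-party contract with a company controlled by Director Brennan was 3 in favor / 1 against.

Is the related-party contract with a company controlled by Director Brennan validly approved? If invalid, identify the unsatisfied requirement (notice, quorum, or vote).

Invalid — quorum requirement not satisfied.

Notice: 72 hours given; 72 required (72 ≥ 72). Satisfied.
Quorum: 5 present (interested directors count toward quorum); quorum is 6. Not satisfied.
Vote: the related-party contract with a company controlled by Director Brennan requires three-fifths of the disinterested directors present (5 − 1 = 4). 3/5 of 4 = 2.40, rounded up to 3, so 3 affirmative votes are needed; 3 voted in favor. Satisfied. (Moot — without a quorum no business can be validly transacted.)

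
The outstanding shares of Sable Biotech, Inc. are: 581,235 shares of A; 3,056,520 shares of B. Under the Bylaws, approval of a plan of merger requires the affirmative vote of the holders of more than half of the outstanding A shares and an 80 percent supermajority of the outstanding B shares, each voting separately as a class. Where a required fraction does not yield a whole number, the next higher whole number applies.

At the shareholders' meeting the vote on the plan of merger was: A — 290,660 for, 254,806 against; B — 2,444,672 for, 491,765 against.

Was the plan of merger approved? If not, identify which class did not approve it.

A: a majority of 581235 is 290618; 290,618 required, 290,660 in favor — approved.
B: 4/5 of 3056520 = 2445216; 2,445,216 required, 2,444,672 in favor — not approved.

Not approved — the B shares did not give the required vote.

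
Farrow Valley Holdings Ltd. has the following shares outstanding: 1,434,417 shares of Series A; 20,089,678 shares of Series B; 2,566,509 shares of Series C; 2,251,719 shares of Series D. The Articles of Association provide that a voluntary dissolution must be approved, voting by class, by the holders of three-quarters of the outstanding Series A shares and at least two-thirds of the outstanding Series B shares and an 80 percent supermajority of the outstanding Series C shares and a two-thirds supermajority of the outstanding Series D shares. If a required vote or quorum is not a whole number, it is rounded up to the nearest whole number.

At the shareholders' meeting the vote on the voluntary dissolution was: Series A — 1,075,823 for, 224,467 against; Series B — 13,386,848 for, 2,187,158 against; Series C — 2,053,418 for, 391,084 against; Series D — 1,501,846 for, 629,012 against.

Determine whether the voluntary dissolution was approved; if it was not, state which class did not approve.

Series A: 3/4 of 1434417 = 1075812.75, rounded up to 1075813; 1,075,813 required, 1,075,823 in favor — approved.
Series B: 2/3 of 20089678 = 13393118.67, rounded up to 13393119; 13,393,119 required, 13,386,848 in favor — not approved.
Series C: 4/5 of 2566509 = 2053207.20, rounded up to 2053208; 2,053,208 required, 2,053,418 in favor — approved.
Series D: 2/3 of 2251719 = 1501146; 1,501,146 required, 1,501,846 in favor — approved.

Not approved — the Series B shares did not give the required vote.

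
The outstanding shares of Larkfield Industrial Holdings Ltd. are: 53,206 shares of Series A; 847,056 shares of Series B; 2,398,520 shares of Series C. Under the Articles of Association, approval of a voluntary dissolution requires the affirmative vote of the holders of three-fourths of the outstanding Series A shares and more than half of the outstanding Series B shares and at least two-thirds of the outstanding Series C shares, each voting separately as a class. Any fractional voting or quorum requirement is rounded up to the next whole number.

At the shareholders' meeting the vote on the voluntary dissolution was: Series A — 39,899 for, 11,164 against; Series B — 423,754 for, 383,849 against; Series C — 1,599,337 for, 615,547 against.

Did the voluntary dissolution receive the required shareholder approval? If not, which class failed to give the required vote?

Not approved — the Series A shares did not give the required vote.

Series A: 3/4 of 53206 = 39904.50, rounded up to 39905; 39,905 required, 39,899 in favor — not approved.
Series B: a majority of 847056 is 423529; 423,529 required, 423,754 in favor — approved.
Series C: 2/3 of 2398520 = 1599013.33, rounded up to 1599014; 1,599,014 required, 1,599,337 in favor — approved.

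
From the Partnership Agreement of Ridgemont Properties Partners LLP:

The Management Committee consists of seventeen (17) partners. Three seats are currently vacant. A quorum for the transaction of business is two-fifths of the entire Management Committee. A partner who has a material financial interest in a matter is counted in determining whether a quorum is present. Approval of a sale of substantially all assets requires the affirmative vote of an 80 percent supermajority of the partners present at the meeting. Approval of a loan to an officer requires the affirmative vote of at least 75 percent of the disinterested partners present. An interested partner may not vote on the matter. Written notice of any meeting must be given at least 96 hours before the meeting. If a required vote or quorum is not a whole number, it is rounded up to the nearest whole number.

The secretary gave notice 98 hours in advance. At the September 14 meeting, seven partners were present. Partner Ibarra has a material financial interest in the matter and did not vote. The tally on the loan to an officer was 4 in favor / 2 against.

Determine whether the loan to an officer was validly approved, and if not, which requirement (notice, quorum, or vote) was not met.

Invalid — vote requirement not satisfied.

Notice: 98 hours given; 96 required (98 ≥ 96). Satisfied.
Quorum: 7 present (interested partners count toward quorum); quorum is 7. Satisfied.
Vote: the loan to an officer requires three-fourths of the disinterested partners present (7 − 1 = 6). 3/4 of 6 = 4.50, rounded up to 5, so 5 affirmative votes are needed; 4 voted in favor. Not satisfied.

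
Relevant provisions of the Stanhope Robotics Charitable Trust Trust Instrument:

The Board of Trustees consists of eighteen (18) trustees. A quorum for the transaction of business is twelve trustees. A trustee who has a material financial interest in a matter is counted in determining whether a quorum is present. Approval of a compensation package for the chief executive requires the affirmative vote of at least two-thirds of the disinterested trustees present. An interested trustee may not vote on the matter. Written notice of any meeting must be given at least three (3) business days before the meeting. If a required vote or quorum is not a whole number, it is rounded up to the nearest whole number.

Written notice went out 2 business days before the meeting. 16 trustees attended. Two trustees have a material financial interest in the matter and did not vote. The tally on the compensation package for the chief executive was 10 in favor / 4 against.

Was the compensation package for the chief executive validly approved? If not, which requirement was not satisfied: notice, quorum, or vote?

Notice: 2 business days given; 3 required (2 < 3). Not satisfied.
Quorum: 16 present (interested trustees count toward quorum); quorum is 12. Satisfied.
Vote: the compensation package for the chief executive requires two-thirds of the disinterested trustees present (16 − 2 = 14). 2/3 of 14 = 9.33, rounded up to 10, so 10 affirmative votes are needed; 10 voted in favor. Satisfied.

Invalid — notice requirement not satisfied.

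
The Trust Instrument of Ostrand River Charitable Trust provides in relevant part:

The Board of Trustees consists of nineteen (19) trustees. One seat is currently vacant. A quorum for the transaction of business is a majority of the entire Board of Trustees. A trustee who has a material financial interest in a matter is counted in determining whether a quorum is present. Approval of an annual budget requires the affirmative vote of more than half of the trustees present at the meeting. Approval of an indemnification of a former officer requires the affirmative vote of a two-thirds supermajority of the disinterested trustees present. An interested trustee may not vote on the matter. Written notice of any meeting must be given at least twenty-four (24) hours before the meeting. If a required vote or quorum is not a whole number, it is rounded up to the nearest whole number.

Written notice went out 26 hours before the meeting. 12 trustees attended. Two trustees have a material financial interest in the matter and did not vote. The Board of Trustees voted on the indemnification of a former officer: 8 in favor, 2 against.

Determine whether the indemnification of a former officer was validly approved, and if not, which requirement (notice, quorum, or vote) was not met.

Notice: 26 hours given; 24 required (26 ≥ 24). Satisfied.
Quorum: 12 present (interested trustees count toward quorum); quorum is 10. Satisfied.
Vote: the indemnification of a former officer requires two-thirds of the disinterested trustees present (12 − 2 = 10). 2/3 of 10 = 6.67, rounded up to 7, so 7 affirmative votes are needed; 8 voted in favor. Satisfied.

Valid — all requirements satisfied.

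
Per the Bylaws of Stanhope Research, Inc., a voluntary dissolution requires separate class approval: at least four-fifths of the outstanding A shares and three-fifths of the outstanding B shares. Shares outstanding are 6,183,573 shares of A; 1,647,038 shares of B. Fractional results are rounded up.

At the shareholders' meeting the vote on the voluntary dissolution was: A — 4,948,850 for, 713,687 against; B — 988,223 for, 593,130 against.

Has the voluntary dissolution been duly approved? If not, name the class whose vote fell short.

A: 4/5 of 6183573 = 4946858.40, rounded up to 4946859; 4,946,859 required, 4,948,850 in favor — approved.
B: 3/5 of 1647038 = 988222.80, rounded up to 988223; 988,223 required, 988,223 in favor — approved.

Approved — every class gave the required vote.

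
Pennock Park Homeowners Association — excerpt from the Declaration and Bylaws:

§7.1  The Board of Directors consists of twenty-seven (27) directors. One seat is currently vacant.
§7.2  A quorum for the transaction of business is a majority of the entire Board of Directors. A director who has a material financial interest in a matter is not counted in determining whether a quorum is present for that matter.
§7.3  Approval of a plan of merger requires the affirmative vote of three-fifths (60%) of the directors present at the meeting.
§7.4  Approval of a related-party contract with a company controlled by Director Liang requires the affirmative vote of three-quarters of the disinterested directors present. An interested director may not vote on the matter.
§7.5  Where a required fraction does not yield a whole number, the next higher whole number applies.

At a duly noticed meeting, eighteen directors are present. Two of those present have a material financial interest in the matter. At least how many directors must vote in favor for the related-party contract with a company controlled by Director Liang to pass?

12

The related-party contract with a company controlled by Director Liang requires three-fourths of the disinterested directors present (18 − 2 = 16).
3/4 of 16 = 12.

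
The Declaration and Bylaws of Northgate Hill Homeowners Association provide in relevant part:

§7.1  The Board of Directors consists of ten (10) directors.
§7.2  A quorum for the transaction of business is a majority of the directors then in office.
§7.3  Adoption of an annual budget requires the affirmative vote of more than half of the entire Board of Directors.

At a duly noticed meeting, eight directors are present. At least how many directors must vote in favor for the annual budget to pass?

6

The annual budget requires a majority of the entire Board of Directors (10).
A majority of 10 is 6.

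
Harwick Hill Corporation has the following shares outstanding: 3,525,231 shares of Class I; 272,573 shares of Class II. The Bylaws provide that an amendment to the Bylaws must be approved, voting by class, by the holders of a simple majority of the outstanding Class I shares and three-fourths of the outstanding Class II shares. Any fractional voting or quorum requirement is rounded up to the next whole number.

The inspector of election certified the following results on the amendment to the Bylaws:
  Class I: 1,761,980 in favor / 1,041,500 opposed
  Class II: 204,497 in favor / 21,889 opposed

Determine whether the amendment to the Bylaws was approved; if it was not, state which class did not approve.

Class I: a majority of 3525231 is 1762616; 1,762,616 required, 1,761,980 in favor — not approved.
Class II: 3/4 of 272573 = 204429.75, rounded up to 204430; 204,430 required, 204,497 in favor — approved.

Not approved — the Class I shares did not give the required vote.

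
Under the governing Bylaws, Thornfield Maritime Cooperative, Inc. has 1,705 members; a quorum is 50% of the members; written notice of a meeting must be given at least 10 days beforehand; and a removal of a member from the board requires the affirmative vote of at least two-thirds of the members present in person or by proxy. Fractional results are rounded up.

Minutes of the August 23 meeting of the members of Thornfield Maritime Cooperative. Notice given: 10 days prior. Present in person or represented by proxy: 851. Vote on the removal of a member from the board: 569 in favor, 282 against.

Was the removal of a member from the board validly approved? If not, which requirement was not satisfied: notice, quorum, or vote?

Notice: 10 days given; 10 required. Satisfied.
Quorum: 50% of 1,705 = 852.50, rounded up to 853; 851 present. Not satisfied.
Vote: requires two-thirds of those present (851); 2/3 of 851 = 567.33, rounded up to 568, so 568 needed; 569 in favor. Satisfied.

Invalid — quorum requirement not satisfied.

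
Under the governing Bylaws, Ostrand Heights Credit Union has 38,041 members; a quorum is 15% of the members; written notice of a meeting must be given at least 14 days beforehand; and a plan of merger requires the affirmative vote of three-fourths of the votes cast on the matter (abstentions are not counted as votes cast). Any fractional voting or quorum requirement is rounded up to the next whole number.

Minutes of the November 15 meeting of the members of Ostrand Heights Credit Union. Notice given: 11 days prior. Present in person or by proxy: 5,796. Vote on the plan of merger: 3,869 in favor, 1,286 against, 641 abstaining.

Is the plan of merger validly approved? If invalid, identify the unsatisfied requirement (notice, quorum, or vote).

Notice: 11 days given; 14 required. Not satisfied.
Quorum: 15% of 38,041 = 5,706.15, rounded up to 5,707; 5,796 present. Satisfied.
Vote: requires three-fourths of the votes cast (5,796 − 641 abstaining = 5,155); 3/4 of 5155 = 3866.25, rounded up to 3867, so 3,867 needed; 3,869 in favor. Satisfied.

Invalid — notice requirement not satisfied.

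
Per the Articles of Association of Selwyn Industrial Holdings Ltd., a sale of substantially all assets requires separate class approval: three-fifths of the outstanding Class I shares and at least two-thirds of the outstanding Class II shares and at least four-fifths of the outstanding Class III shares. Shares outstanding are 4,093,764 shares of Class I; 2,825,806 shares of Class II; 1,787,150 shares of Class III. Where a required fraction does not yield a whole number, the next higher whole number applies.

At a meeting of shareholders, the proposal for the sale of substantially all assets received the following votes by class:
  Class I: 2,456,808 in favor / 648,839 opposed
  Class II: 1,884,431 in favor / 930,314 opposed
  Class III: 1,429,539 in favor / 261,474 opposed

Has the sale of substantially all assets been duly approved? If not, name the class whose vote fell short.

Class I: 3/5 of 4093764 = 2456258.40, rounded up to 2456259; 2,456,259 required, 2,456,808 in favor — approved.
Class II: 2/3 of 2825806 = 1883870.67, rounded up to 1883871; 1,883,871 required, 1,884,431 in favor — approved.
Class III: 4/5 of 1787150 = 1429720; 1,429,720 required, 1,429,539 in favor — not approved.

Not approved — the Class III shares did not give the required vote.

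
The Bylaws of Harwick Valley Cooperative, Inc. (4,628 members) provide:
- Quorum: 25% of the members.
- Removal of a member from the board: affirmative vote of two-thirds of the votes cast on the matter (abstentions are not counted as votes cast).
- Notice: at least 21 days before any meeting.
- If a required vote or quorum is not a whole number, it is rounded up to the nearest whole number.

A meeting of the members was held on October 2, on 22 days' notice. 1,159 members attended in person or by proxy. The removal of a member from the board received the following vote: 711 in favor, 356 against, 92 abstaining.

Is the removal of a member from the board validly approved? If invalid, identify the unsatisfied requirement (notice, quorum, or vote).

Notice: 22 days given; 21 required. Satisfied.
Quorum: 25% of 4,628 = 1,157; 1,159 present. Satisfied.
Vote: requires two-thirds of the votes cast (1,159 − 92 abstaining = 1,067); 2/3 of 1067 = 711.33, rounded up to 712, so 712 needed; 711 in favor. Not satisfied.

Invalid — vote requirement not satisfied.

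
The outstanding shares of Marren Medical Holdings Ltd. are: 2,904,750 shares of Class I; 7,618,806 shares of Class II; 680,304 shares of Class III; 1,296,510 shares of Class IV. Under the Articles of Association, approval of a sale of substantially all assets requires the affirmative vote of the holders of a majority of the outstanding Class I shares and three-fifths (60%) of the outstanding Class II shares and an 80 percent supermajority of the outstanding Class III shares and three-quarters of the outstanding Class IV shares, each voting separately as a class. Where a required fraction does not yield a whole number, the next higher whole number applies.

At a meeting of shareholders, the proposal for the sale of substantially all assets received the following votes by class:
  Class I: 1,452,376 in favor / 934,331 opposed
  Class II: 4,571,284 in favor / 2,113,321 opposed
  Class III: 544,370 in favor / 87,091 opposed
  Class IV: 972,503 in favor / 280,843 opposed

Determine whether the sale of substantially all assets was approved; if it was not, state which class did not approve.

Approved — every class gave the required vote.

Class I: a majority of 2904750 is 1452376; 1,452,376 required, 1,452,376 in favor — approved.
Class II: 3/5 of 7618806 = 4571283.60, rounded up to 4571284; 4,571,284 required, 4,571,284 in favor — approved.
Class III: 4/5 of 680304 = 544243.20, rounded up to 544244; 544,244 required, 544,370 in favor — approved.
Class IV: 3/4 of 1296510 = 972382.50, rounded up to 972383; 972,383 required, 972,503 in favor — approved.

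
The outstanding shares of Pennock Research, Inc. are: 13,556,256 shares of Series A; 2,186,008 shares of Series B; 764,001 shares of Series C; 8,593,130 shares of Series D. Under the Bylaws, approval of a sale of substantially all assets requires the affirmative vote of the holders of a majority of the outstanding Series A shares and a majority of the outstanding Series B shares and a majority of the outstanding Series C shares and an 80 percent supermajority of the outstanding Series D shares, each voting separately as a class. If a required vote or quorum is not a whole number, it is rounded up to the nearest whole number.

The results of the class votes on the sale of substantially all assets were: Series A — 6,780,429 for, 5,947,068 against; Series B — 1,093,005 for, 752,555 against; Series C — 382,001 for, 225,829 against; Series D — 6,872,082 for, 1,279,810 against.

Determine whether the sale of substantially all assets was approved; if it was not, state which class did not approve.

Series A: a majority of 13556256 is 6778129; 6,778,129 required, 6,780,429 in favor — approved.
Series B: a majority of 2186008 is 1093005; 1,093,005 required, 1,093,005 in favor — approved.
Series C: a majority of 764001 is 382001; 382,001 required, 382,001 in favor — approved.
Series D: 4/5 of 8593130 = 6874504; 6,874,504 required, 6,872,082 in favor — not approved.

Not approved — the Series D shares did not give the required vote.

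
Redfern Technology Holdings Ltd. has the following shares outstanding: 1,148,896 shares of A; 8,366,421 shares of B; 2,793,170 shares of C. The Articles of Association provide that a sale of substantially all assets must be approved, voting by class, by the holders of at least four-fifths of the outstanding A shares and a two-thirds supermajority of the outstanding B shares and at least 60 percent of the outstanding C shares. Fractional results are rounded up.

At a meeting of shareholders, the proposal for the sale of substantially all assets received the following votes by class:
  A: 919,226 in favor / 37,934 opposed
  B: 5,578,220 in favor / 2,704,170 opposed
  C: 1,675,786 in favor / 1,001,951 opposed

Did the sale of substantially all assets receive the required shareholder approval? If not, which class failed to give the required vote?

Not approved — the C shares did not give the required vote.

A: 4/5 of 1148896 = 919116.80, rounded up to 919117; 919,117 required, 919,226 in favor — approved.
B: 2/3 of 8366421 = 5577614; 5,577,614 required, 5,578,220 in favor — approved.
C: 3/5 of 2793170 = 1675902; 1,675,902 required, 1,675,786 in favor — not approved.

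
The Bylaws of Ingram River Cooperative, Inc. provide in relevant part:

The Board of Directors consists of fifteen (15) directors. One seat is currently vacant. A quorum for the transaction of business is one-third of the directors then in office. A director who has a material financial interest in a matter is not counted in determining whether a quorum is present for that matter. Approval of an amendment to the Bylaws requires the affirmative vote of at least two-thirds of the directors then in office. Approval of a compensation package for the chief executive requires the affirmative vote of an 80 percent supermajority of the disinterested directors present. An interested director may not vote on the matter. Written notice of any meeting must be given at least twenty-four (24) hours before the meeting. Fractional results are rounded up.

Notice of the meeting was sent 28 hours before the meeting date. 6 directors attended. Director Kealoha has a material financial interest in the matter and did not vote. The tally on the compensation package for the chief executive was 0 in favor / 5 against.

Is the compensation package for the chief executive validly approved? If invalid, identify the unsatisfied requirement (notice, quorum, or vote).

Notice: 28 hours given; 24 required (28 ≥ 24). Satisfied.
Quorum: 6 present, but the 1 interested director does not count, leaving 5. Quorum is 5. Satisfied.
Vote: the compensation package for the chief executive requires four-fifths of the disinterested directors present (6 − 1 = 5). 4/5 of 5 = 4, so 4 affirmative votes are needed; 0 voted in favor. Not satisfied.

Invalid — vote requirement not satisfied.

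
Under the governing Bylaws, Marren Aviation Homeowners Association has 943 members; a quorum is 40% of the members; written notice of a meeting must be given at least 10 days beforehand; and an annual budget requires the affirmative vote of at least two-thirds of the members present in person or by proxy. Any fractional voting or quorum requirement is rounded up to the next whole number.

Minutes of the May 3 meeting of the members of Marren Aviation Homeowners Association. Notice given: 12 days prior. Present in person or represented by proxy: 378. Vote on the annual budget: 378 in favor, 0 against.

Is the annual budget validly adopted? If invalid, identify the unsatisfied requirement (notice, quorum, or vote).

Notice: 12 days given; 10 required. Satisfied.
Quorum: 40% of 943 = 377.20, rounded up to 378; 378 present. Satisfied.
Vote: requires two-thirds of those present (378); 2/3 of 378 = 252, so 252 needed; 378 in favor. Satisfied.

Valid — all requirements satisfied.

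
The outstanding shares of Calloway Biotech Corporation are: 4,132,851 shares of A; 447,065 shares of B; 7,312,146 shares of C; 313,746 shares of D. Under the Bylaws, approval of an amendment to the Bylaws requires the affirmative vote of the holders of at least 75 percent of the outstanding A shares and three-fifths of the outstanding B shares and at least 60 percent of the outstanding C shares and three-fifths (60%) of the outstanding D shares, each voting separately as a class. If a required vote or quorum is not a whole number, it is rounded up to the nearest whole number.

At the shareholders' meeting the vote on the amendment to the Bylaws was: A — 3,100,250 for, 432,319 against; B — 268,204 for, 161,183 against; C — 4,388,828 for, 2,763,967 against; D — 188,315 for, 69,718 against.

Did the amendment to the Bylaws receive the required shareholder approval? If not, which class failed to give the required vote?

A: 3/4 of 4132851 = 3099638.25, rounded up to 3099639; 3,099,639 required, 3,100,250 in favor — approved.
B: 3/5 of 447065 = 268239; 268,239 required, 268,204 in favor — not approved.
C: 3/5 of 7312146 = 4387287.60, rounded up to 4387288; 4,387,288 required, 4,388,828 in favor — approved.
D: 3/5 of 313746 = 188247.60, rounded up to 188248; 188,248 required, 188,315 in favor — approved.

Not approved — the B shares did not give the required vote.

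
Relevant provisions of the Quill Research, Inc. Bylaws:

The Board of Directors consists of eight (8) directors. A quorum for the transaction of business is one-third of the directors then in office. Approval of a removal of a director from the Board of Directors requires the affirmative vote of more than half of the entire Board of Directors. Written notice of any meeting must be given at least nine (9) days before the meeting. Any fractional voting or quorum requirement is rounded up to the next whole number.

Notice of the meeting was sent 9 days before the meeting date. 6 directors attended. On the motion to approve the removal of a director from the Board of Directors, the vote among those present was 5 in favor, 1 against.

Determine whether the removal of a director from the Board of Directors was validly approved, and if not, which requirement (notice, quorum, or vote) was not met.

Notice: 9 days given; 9 required (9 ≥ 9). Satisfied.
Quorum: 6 present; quorum is 3. Satisfied.
Vote: the removal of a director from the Board of Directors requires a majority of the entire Board of Directors (8). A majority of 8 is 5, so 5 affirmative votes are needed; 5 voted in favor. Satisfied.

Valid — all requirements satisfied.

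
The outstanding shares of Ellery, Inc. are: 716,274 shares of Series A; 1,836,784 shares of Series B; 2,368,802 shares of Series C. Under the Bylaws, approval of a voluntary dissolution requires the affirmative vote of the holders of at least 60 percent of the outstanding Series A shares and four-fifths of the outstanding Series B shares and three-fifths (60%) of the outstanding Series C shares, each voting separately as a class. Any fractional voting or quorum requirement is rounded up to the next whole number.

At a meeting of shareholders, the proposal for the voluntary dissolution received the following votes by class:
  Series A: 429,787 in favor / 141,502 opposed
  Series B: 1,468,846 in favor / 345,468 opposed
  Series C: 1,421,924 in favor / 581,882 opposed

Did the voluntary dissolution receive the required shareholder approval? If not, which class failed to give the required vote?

Not approved — the Series B shares did not give the required vote.

Series A: 3/5 of 716274 = 429764.40, rounded up to 429765; 429,765 required, 429,787 in favor — approved.
Series B: 4/5 of 1836784 = 1469427.20, rounded up to 1469428; 1,469,428 required, 1,468,846 in favor — not approved.
Series C: 3/5 of 2368802 = 1421281.20, rounded up to 1421282; 1,421,282 required, 1,421,924 in favor — approved.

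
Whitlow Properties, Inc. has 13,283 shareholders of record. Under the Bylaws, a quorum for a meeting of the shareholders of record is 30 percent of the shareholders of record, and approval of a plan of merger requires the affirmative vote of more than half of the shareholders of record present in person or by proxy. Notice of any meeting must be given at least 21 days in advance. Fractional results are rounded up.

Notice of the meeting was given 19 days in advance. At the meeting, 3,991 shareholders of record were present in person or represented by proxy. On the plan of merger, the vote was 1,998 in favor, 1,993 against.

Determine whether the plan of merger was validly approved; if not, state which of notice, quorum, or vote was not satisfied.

Invalid — notice requirement not satisfied.

Notice: 19 days given; 21 required. Not satisfied.
Quorum: 30% of 13,283 = 3,984.90, rounded up to 3,985; 3,991 present. Satisfied.
Vote: requires a majority of those present (3,991); a majority of 3991 is 1996, so 1,996 needed; 1,998 in favor. Satisfied.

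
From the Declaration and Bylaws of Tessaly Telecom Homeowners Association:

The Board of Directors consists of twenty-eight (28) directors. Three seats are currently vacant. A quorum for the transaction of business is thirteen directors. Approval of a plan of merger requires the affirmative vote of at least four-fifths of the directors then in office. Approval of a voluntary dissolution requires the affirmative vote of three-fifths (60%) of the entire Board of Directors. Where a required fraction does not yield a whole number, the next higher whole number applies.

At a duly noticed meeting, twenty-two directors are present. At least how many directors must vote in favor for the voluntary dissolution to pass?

17

The voluntary dissolution requires three-fifths of the entire Board of Directors (28).
3/5 of 28 = 16.80, rounded up to 17.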